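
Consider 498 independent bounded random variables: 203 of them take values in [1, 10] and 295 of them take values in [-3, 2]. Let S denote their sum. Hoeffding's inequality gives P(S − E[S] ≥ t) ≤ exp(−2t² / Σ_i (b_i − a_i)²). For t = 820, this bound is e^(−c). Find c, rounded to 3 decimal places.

56.461

Σ(b_i − a_i)² = 203·9² + 295·5² = 23818.
c = 2t² / 23818 = 2·820² / 23818 = 56.4615.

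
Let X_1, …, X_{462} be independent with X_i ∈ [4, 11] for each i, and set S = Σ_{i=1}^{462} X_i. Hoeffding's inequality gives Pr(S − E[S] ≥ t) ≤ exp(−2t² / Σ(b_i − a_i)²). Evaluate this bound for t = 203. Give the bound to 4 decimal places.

0.0262

Σ(b_i − a_i)² = 462·(7)² = 22638.
Exponent = 2·203²/22638 = 3.6407.
Bound = exp(−3.6407) = 0.02623.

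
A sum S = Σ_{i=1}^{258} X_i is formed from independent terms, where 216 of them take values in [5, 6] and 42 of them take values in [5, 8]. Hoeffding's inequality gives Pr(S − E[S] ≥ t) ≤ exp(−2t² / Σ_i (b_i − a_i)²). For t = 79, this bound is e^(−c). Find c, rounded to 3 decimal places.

Σ(b_i − a_i)² = 216·1² + 42·3² = 594.
c = 2t² / 594 = 2·79² / 594 = 21.0135.

21.013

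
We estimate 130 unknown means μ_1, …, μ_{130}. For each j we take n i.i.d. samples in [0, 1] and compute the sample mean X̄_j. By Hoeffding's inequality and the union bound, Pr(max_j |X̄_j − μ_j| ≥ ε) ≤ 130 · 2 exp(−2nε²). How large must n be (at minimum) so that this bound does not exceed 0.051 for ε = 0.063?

Need 2·130·exp(−2nε²) ≤ 0.051, i.e. exp(−2nε²) ≤ 0.051/260.
So 2nε² ≥ ln(260/0.051) = 8.536611.
Hence n ≥ 8.536611/(2·0.063²) = 1075.411.
The smallest integer n is 1076.

1076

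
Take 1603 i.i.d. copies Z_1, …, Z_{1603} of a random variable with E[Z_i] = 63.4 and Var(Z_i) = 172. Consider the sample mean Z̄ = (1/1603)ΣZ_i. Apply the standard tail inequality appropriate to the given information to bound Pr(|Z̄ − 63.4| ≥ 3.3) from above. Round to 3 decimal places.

With mean and variance of each term known, Chebyshev's inequality bounds the deviation of the sum (or sample mean).
Var(Z̄) = Var(Z_i)/n = 172/1603 = 0.1073.
Chebyshev: Pr(|Z̄ − 63.4| ≥ 3.3) ≤ Var(Z̄)/(3.3)² = 172/(1603·3.3²) = 0.0099.

0.010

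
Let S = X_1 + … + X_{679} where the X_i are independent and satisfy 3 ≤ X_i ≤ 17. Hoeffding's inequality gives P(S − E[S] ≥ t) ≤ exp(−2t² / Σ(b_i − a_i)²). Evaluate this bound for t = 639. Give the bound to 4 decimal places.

0.0022

Σ(b_i − a_i)² = 679·(14)² = 133084.
Exponent = 2·639²/133084 = 6.1363.
Bound = exp(−6.1363) = 0.00216.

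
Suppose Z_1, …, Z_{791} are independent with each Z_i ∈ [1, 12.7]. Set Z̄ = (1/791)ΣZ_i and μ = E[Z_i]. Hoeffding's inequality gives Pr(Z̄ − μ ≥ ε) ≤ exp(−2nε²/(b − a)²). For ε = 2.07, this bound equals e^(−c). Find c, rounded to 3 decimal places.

c = 2nε²/(b − a)² = 2·791·2.07² / 11.7² = 49.5194.

49.519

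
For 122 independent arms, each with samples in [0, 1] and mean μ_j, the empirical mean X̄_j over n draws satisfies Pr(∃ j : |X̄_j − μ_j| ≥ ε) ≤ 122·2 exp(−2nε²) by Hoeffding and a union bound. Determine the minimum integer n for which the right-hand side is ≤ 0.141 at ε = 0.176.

121

Need 2·122·exp(−2nε²) ≤ 0.141, i.e. exp(−2nε²) ≤ 0.141/244.
So 2nε² ≥ ln(244/0.141) = 7.456164.
Hence n ≥ 7.456164/(2·0.176²) = 120.354.
The smallest integer n is 121.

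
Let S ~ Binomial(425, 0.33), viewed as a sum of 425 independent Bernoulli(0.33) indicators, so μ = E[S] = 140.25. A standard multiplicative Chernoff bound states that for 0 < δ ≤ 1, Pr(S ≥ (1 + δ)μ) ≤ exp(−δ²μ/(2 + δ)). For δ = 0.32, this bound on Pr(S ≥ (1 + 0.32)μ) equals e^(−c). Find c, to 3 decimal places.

c = δ²μ/(2 + δ) = 0.32²·140.25/(2 + 0.32) = 6.1903.

6.190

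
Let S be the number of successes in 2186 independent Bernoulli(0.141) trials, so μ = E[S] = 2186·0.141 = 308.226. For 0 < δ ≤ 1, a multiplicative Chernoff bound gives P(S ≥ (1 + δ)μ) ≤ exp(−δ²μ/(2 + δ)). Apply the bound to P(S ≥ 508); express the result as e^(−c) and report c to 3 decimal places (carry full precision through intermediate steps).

48.895

Write 508 = (1 + δ)μ, so δ = 508/308.226 − 1 = 0.6481413…
Then the exponent is δ²μ/(2 + δ) = (508 − μ)² / (μ·(2 + δ)) = 48.895344.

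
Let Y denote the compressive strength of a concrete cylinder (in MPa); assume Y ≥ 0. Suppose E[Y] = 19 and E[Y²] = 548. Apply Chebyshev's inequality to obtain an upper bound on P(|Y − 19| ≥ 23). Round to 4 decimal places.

0.3535

Var(Y) = E[Y²] − (E[Y])² = 548 − 361 = 187.
Chebyshev's inequality: P(|Y − μ| ≥ t) ≤ Var(Y)/t² = 187/529 = 0.3535.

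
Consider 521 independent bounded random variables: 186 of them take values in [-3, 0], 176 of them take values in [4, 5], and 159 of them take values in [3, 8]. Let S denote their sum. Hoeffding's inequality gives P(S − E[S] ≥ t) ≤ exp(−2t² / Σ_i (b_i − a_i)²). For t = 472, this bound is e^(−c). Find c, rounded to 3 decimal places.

Σ(b_i − a_i)² = 186·3² + 176·1² + 159·5² = 5825.
c = 2t² / 5825 = 2·472² / 5825 = 76.4924.

76.492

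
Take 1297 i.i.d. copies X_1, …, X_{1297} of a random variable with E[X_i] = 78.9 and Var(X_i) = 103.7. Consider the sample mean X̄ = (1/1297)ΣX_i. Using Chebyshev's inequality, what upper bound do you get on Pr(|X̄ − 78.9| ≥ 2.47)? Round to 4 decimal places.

Var(X̄) = Var(X_i)/n = 103.7/1297 = 0.079954.
Chebyshev: Pr(|X̄ − 78.9| ≥ 2.47) ≤ Var(X̄)/(2.47)² = 103.7/(1297·2.47²) = 0.0131.

0.0131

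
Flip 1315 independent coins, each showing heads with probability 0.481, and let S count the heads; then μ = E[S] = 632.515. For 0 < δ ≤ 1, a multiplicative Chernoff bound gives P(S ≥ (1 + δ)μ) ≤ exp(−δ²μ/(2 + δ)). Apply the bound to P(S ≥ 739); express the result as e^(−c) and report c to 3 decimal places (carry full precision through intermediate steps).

8.268

Write 739 = (1 + δ)μ, so δ = 739/632.515 − 1 = 0.1683517…
Then the exponent is δ²μ/(2 + δ) = (739 − μ)² / (μ·(2 + δ)) = 8.267540.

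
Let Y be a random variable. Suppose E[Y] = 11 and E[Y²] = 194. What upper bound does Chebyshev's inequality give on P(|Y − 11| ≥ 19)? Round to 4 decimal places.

Var(Y) = E[Y²] − (E[Y])² = 194 − 121 = 73.
Chebyshev's inequality: P(|Y − μ| ≥ t) ≤ Var(Y)/t² = 73/361 = 0.2022.

0.2022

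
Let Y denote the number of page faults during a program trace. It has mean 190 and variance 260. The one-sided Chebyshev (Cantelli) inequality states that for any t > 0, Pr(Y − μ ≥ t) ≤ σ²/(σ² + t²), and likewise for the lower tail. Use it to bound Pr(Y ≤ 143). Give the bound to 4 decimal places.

Here σ² = 260 and t = 47, so σ² + t² = 2469.
Cantelli's bound: 260/2469 = 0.1053.

0.1053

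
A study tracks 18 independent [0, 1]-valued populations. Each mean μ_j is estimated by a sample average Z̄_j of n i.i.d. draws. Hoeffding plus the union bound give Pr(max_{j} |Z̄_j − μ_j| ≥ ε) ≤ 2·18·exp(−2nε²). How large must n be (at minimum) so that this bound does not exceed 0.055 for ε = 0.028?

4136

Need 2·18·exp(−2nε²) ≤ 0.055, i.e. exp(−2nε²) ≤ 0.055/36.
So 2nε² ≥ ln(36/0.055) = 6.483941.
Hence n ≥ 6.483941/(2·0.028²) = 4135.166.
The smallest integer n is 4136.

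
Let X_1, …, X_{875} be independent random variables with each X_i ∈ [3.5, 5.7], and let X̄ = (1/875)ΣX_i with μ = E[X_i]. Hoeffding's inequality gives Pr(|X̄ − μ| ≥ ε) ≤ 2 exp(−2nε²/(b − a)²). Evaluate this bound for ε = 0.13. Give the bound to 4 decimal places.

Exponent: 2nε²/(b − a)² = 2·875·0.13² / 2.2² = 6.11054.
Bound = 2·exp(−6.11054) = 0.00444.

0.0044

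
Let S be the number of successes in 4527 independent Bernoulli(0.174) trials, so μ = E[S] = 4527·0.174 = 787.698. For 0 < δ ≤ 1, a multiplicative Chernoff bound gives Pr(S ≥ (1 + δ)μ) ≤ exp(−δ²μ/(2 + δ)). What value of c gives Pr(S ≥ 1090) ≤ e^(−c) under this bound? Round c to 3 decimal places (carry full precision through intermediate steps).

48.669

Write 1090 = (1 + δ)μ, so δ = 1090/787.698 − 1 = 0.3837791…
Then the exponent is δ²μ/(2 + δ) = (1090 − μ)² / (μ·(2 + δ)) = 48.669434.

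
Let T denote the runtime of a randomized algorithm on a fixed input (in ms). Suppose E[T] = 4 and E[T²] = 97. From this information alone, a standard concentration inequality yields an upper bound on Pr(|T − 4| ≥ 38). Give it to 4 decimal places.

The first two moments determine the variance, so Chebyshev's inequality is the sharpest standard bound available.
Var(T) = E[T²] − (E[T])² = 97 − 16 = 81.
Chebyshev's inequality: Pr(|T − μ| ≥ t) ≤ Var(T)/t² = 81/1444 = 0.0561.

0.0561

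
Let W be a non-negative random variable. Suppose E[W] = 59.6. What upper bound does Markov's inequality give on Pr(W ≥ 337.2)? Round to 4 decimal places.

Markov's inequality: for a non-negative random variable, Pr(W ≥ a) ≤ E[W]/a.
Here E[W] = 59.6 and a = 337.2, so the bound is 59.6/337.2 = 0.1767.

0.1767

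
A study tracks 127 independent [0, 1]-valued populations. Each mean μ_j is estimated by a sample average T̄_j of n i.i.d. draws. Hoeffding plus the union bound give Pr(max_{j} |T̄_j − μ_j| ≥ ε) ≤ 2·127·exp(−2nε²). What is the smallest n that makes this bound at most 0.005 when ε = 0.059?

Need 2·127·exp(−2nε²) ≤ 0.005, i.e. exp(−2nε²) ≤ 0.005/254.
So 2nε² ≥ ln(254/0.005) = 10.835652.
Hence n ≥ 10.835652/(2·0.059²) = 1556.399.
The smallest integer n is 1557.

1557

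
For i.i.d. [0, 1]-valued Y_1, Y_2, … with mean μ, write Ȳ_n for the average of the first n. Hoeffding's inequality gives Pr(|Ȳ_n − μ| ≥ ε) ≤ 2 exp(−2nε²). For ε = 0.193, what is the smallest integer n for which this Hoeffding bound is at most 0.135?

Require 2·exp(−2nε²) ≤ 0.135, i.e. 2nε² ≥ ln(2/0.135) = 2.695628.
So n ≥ 2.695628 / (2·0.193²) = 36.184.
The smallest integer n is 37.

37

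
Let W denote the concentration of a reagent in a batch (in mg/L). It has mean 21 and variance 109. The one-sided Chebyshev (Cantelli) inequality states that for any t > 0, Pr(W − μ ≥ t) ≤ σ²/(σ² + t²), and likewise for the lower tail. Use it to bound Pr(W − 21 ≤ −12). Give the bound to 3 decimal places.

Here σ² = 109 and t = 12, so σ² + t² = 253.
Cantelli's bound: 109/253 = 0.4308.

0.431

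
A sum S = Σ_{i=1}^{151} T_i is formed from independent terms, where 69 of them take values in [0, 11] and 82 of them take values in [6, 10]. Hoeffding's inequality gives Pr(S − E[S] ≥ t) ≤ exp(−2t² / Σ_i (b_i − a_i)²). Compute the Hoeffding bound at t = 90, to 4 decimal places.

0.1870

Σ(b_i − a_i)² = 69·11² + 82·4² = 9661.
Exponent = 2·90² / 9661 = 1.67685.
Bound = exp(−1.67685) = 0.18696.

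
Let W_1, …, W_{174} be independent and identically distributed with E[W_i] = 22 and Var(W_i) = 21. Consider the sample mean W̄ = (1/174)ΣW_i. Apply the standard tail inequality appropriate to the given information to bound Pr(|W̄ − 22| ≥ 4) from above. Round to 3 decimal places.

With mean and variance of each term known, Chebyshev's inequality bounds the deviation of the sum (or sample mean).
Var(W̄) = Var(W_i)/n = 21/174 = 0.12069.
Chebyshev: Pr(|W̄ − 22| ≥ 4) ≤ Var(W̄)/(4)² = 21/(174·4²) = 0.0075.

0.008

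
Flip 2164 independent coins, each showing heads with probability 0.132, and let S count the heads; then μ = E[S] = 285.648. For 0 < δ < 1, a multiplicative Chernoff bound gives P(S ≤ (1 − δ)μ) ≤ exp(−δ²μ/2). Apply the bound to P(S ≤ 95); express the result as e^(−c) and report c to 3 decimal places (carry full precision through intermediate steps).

63.621

Write 95 = (1 − δ)μ, so δ = 1 − 95/285.648 = 0.6674228…
Then the exponent is δ²μ/2 = (μ − 95)²/(2μ) = 63.621415.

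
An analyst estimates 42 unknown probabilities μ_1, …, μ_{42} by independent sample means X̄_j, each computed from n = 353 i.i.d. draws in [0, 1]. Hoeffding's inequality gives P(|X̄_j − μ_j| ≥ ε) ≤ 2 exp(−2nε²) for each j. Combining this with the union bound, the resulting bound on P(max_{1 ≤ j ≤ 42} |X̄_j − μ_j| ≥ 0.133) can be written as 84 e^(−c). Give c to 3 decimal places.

Union bound over the 42 events: P(max_{1 ≤ j ≤ 42} |X̄_j − μ_j| ≥ 0.133) ≤ 42·2·exp(−2nε²) = 84 exp(−2·353·0.133²).
So c = 2·353·0.133² = 12.4884.

12.488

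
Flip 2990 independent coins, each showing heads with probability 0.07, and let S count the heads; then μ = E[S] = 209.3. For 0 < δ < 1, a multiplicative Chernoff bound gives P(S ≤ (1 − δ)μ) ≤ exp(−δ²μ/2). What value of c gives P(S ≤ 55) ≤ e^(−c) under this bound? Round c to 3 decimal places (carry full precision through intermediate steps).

Write 55 = (1 − δ)μ, so δ = 1 − 55/209.3 = 0.7372193…
Then the exponent is δ²μ/2 = (μ − 55)²/(2μ) = 56.876469.

56.876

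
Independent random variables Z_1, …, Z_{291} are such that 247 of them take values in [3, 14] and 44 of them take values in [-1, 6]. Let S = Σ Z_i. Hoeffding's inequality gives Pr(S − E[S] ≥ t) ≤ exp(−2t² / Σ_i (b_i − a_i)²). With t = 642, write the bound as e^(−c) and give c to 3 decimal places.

Σ(b_i − a_i)² = 247·11² + 44·7² = 32043.
c = 2t² / 32043 = 2·642² / 32043 = 25.7257.

25.726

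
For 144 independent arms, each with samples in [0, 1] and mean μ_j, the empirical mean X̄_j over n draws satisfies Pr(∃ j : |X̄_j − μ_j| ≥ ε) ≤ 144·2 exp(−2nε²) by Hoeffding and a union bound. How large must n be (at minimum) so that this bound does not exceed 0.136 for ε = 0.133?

217

Need 2·144·exp(−2nε²) ≤ 0.136, i.e. exp(−2nε²) ≤ 0.136/288.
So 2nε² ≥ ln(288/0.136) = 7.658061.
Hence n ≥ 7.658061/(2·0.133²) = 216.464.
The smallest integer n is 217.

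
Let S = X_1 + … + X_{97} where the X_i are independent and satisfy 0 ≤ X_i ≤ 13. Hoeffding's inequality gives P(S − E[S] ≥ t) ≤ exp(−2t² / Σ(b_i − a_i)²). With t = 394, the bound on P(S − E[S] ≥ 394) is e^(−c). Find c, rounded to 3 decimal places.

18.939

Σ(b_i − a_i)² = 97·(13)² = 16393.
c = 2t²/16393 = 2·394²/16393 = 18.9393.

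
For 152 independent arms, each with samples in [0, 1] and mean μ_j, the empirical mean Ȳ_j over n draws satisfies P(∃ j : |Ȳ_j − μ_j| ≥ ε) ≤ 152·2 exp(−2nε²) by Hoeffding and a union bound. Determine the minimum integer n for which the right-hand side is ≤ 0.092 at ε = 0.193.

109

Need 2·152·exp(−2nε²) ≤ 0.092, i.e. exp(−2nε²) ≤ 0.092/304.
So 2nε² ≥ ln(304/0.092) = 8.102994.
Hence n ≥ 8.102994/(2·0.193²) = 108.768.
The smallest integer n is 109.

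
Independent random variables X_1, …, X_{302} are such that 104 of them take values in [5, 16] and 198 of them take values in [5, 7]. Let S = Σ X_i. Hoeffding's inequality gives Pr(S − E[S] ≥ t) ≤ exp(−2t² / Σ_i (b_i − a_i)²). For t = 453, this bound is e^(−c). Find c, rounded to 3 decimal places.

Σ(b_i − a_i)² = 104·11² + 198·2² = 13376.
c = 2t² / 13376 = 2·453² / 13376 = 30.6832.

30.683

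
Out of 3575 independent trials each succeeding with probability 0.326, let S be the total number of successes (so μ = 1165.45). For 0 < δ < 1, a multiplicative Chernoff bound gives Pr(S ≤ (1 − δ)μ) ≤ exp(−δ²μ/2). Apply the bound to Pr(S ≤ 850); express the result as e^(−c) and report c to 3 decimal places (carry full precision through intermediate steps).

42.691

Write 850 = (1 − δ)μ, so δ = 1 − 850/1165.45 = 0.270668…
Then the exponent is δ²μ/2 = (μ − 850)²/(2μ) = 42.691108.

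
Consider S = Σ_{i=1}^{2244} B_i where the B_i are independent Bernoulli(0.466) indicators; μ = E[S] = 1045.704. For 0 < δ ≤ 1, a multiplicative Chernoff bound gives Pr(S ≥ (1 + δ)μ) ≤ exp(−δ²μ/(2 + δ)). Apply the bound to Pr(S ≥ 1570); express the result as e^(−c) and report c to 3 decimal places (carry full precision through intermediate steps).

Write 1570 = (1 + δ)μ, so δ = 1570/1045.704 − 1 = 0.5013809…
Then the exponent is δ²μ/(2 + δ) = (1570 − μ)² / (μ·(2 + δ)) = 105.090750.

105.091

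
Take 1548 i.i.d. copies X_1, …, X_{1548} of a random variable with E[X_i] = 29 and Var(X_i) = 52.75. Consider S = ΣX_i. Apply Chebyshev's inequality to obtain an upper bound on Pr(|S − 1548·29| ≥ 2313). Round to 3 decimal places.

Var(S) = n·Var(X_i) = 1548·52.75 = 81657.
Chebyshev: Pr(|S − 1548·29| ≥ 2313) ≤ Var(S)/2313² = 81657/5349969 = 0.0153.

0.015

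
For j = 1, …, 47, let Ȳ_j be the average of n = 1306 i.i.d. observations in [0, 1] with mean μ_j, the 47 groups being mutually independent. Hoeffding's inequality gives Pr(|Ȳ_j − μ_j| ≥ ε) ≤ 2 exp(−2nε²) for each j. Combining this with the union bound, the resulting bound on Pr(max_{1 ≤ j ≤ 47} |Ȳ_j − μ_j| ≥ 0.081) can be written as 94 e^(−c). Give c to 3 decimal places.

17.137

Union bound over the 47 events: Pr(max_{1 ≤ j ≤ 47} |Ȳ_j − μ_j| ≥ 0.081) ≤ 47·2·exp(−2nε²) = 94 exp(−2·1306·0.081²).
So c = 2·1306·0.081² = 17.1373.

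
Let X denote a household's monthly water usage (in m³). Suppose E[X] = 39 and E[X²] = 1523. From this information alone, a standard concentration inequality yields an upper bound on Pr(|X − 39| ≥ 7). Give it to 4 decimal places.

0.0408

The first two moments determine the variance, so Chebyshev's inequality is the sharpest standard bound available.
Var(X) = E[X²] − (E[X])² = 1523 − 1521 = 2.
Chebyshev's inequality: Pr(|X − μ| ≥ t) ≤ Var(X)/t² = 2/49 = 0.0408.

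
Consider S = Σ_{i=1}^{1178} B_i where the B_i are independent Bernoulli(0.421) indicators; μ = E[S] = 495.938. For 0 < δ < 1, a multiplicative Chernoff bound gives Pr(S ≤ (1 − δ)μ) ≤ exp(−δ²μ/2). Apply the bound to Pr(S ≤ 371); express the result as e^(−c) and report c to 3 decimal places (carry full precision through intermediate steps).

Write 371 = (1 − δ)μ, so δ = 1 − 371/495.938 = 0.2519226…
Then the exponent is δ²μ/2 = (μ − 371)²/(2μ) = 15.737354.

15.737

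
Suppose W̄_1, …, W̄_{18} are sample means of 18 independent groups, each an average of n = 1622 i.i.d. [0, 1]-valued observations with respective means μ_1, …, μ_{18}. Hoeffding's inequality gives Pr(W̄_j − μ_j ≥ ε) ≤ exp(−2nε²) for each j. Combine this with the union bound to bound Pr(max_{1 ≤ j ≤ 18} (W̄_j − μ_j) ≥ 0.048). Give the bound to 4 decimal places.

Per-experiment Hoeffding bound: exp(−2·1622·0.048²) = exp(−7.47418) = 0.00056755.
Union bound over 18 events: 18·0.00056755 = 0.01022.

0.0102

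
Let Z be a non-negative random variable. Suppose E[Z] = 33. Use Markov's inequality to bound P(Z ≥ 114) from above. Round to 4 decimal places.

0.2895

Markov's inequality: for a non-negative random variable, P(Z ≥ a) ≤ E[Z]/a.
Here E[Z] = 33 and a = 114, so the bound is 33/114 = 0.2895.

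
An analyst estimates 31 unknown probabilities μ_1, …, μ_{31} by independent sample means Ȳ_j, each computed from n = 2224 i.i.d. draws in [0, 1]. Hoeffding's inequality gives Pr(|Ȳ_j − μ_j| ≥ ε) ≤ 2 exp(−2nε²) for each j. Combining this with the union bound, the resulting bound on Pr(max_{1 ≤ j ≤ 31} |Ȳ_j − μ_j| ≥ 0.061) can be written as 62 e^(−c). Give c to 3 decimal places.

16.551

Union bound over the 31 events: Pr(max_{1 ≤ j ≤ 31} |Ȳ_j − μ_j| ≥ 0.061) ≤ 31·2·exp(−2nε²) = 62 exp(−2·2224·0.061²).
So c = 2·2224·0.061² = 16.5510.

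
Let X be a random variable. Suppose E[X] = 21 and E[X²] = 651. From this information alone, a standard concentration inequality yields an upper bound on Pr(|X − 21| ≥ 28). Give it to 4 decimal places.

0.2679

The first two moments determine the variance, so Chebyshev's inequality is the sharpest standard bound available.
Var(X) = E[X²] − (E[X])² = 651 − 441 = 210.
Chebyshev's inequality: Pr(|X − μ| ≥ t) ≤ Var(X)/t² = 210/784 = 0.2679.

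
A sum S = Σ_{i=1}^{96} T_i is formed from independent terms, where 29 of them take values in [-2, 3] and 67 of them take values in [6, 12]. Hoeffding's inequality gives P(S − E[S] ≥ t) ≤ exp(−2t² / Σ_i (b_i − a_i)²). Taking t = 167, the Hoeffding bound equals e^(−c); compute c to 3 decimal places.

Σ(b_i − a_i)² = 29·5² + 67·6² = 3137.
c = 2t² / 3137 = 2·167² / 3137 = 17.7807.

17.781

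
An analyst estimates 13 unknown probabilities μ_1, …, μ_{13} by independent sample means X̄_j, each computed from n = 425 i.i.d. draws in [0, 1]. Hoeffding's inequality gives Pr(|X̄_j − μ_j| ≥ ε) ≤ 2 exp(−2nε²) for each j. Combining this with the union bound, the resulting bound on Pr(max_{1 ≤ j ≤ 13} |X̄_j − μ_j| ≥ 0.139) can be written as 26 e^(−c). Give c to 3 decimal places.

Union bound over the 13 events: Pr(max_{1 ≤ j ≤ 13} |X̄_j − μ_j| ≥ 0.139) ≤ 13·2·exp(−2nε²) = 26 exp(−2·425·0.139²).
So c = 2·425·0.139² = 16.4229.

16.423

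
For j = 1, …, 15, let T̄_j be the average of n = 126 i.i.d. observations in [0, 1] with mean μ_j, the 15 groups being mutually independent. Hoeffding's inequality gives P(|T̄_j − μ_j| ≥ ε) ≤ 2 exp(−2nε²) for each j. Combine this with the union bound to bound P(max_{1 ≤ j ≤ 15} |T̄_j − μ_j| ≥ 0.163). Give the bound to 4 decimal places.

0.0371

Per-experiment Hoeffding bound: 2·exp(−2·126·0.163²) = 2·exp(−6.69539) = 0.0024732.
Union bound over 15 events: 15·0.0024732 = 0.03710.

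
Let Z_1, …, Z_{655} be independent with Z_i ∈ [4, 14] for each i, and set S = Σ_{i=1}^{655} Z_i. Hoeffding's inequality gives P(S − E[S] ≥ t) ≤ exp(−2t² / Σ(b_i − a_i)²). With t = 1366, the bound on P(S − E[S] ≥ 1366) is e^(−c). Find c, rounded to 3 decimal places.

56.976

Σ(b_i − a_i)² = 655·(10)² = 65500.
c = 2t²/65500 = 2·1366²/65500 = 56.9758.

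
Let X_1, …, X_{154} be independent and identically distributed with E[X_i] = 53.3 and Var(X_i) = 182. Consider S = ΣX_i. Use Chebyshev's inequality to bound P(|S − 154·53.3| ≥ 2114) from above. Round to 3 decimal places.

0.006

Var(S) = n·Var(X_i) = 154·182 = 28028.
Chebyshev: P(|S − 154·53.3| ≥ 2114) ≤ Var(S)/2114² = 28028/4468996 = 0.0063.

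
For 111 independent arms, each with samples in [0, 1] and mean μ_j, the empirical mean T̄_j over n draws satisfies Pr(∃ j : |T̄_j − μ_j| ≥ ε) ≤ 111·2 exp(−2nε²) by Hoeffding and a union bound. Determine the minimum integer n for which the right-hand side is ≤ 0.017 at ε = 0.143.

Need 2·111·exp(−2nε²) ≤ 0.017, i.e. exp(−2nε²) ≤ 0.017/222.
So 2nε² ≥ ln(222/0.017) = 9.477219.
Hence n ≥ 9.477219/(2·0.143²) = 231.728.
The smallest integer n is 232.

232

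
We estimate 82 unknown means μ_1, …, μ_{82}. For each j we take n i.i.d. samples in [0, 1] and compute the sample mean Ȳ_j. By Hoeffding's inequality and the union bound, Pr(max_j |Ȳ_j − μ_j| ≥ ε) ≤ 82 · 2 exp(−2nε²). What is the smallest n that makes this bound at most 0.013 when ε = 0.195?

125

Need 2·82·exp(−2nε²) ≤ 0.013, i.e. exp(−2nε²) ≤ 0.013/164.
So 2nε² ≥ ln(164/0.013) = 9.442672.
Hence n ≥ 9.442672/(2·0.195²) = 124.164.
The smallest integer n is 125.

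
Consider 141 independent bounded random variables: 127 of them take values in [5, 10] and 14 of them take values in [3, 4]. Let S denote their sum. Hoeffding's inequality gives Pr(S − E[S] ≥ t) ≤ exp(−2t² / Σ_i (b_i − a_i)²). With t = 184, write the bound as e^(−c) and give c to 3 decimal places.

Σ(b_i − a_i)² = 127·5² + 14·1² = 3189.
c = 2t² / 3189 = 2·184² / 3189 = 21.2330.

21.233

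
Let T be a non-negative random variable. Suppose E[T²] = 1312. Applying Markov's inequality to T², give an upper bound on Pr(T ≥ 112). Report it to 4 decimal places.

0.1046

Since T ≥ 0, the event {T ≥ 112} is the same as {T² ≥ 12544}.
Markov's inequality applied to T² gives Pr(T² ≥ 12544) ≤ E[T²]/12544 = 1312/12544 = 0.1046.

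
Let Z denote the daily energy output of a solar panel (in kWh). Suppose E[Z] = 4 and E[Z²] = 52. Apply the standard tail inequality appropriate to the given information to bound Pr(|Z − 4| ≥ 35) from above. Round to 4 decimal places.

The first two moments determine the variance, so Chebyshev's inequality is the sharpest standard bound available.
Var(Z) = E[Z²] − (E[Z])² = 52 − 16 = 36.
Chebyshev's inequality: Pr(|Z − μ| ≥ t) ≤ Var(Z)/t² = 36/1225 = 0.0294.

0.0294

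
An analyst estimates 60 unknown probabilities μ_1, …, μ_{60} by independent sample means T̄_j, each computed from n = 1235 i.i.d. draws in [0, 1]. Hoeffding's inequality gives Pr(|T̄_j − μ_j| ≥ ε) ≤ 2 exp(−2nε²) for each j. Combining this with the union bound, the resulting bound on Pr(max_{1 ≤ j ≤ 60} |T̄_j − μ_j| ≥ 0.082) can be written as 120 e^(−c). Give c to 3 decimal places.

Union bound over the 60 events: Pr(max_{1 ≤ j ≤ 60} |T̄_j − μ_j| ≥ 0.082) ≤ 60·2·exp(−2nε²) = 120 exp(−2·1235·0.082²).
So c = 2·1235·0.082² = 16.6083.

16.608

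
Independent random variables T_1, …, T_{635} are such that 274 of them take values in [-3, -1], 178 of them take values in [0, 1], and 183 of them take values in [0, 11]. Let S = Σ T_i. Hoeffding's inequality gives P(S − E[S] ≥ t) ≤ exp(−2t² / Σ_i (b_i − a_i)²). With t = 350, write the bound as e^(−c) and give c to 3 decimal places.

10.462

Σ(b_i − a_i)² = 274·2² + 178·1² + 183·11² = 23417.
c = 2t² / 23417 = 2·350² / 23417 = 10.4625.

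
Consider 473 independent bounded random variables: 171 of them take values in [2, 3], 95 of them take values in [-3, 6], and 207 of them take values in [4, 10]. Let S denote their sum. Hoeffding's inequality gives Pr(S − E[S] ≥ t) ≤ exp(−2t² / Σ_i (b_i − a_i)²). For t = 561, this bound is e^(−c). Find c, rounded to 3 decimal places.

41.092

Σ(b_i − a_i)² = 171·1² + 95·9² + 207·6² = 15318.
c = 2t² / 15318 = 2·561² / 15318 = 41.0917.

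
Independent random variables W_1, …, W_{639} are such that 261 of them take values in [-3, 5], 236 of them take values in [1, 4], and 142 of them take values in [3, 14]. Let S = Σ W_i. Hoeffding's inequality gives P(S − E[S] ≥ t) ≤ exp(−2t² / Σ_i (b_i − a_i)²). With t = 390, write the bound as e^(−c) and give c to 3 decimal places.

Σ(b_i − a_i)² = 261·8² + 236·3² + 142·11² = 36010.
c = 2t² / 36010 = 2·390² / 36010 = 8.4477.

8.448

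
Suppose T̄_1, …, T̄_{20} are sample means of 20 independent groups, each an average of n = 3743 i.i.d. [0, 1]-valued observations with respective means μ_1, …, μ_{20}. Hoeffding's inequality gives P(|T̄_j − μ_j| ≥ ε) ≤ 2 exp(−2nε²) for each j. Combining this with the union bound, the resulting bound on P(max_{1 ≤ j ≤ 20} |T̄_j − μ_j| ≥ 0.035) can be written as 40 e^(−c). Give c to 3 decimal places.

Union bound over the 20 events: P(max_{1 ≤ j ≤ 20} |T̄_j − μ_j| ≥ 0.035) ≤ 20·2·exp(−2nε²) = 40 exp(−2·3743·0.035²).
So c = 2·3743·0.035² = 9.1703.

9.170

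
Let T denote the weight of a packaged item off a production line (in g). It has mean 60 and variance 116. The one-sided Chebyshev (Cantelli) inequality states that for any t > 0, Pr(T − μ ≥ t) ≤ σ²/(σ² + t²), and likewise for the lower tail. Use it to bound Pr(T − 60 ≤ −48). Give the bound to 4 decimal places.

Here σ² = 116 and t = 48, so σ² + t² = 2420.
Cantelli's bound: 116/2420 = 0.0479.

0.0479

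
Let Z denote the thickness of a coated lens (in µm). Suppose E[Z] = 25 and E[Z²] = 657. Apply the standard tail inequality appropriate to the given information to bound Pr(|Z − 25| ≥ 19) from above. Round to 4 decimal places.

The first two moments determine the variance, so Chebyshev's inequality is the sharpest standard bound available.
Var(Z) = E[Z²] − (E[Z])² = 657 − 625 = 32.
Chebyshev's inequality: Pr(|Z − μ| ≥ t) ≤ Var(Z)/t² = 32/361 = 0.0886.

0.0886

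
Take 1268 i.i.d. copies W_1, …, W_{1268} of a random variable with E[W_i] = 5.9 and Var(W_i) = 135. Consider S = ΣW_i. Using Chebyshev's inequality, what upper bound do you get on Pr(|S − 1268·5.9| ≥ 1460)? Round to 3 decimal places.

0.080

Var(S) = n·Var(W_i) = 1268·135 = 171180.
Chebyshev: Pr(|S − 1268·5.9| ≥ 1460) ≤ Var(S)/1460² = 171180/2131600 = 0.0803.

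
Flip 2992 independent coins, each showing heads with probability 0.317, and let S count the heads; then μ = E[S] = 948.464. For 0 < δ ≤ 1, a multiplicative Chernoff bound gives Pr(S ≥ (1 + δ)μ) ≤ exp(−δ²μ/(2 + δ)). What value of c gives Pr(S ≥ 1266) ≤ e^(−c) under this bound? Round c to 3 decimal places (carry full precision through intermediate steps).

Write 1266 = (1 + δ)μ, so δ = 1266/948.464 − 1 = 0.3347897…
Then the exponent is δ²μ/(2 + δ) = (1266 − μ)² / (μ·(2 + δ)) = 45.532062.

45.532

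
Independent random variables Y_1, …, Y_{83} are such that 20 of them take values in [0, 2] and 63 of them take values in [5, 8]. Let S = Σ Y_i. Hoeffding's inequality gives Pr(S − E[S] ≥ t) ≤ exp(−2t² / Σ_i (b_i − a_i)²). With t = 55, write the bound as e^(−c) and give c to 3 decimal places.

9.351

Σ(b_i − a_i)² = 20·2² + 63·3² = 647.
c = 2t² / 647 = 2·55² / 647 = 9.3509.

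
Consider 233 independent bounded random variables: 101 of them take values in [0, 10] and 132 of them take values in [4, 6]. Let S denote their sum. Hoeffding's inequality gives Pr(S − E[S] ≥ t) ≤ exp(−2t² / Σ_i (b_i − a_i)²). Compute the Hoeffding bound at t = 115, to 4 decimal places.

Σ(b_i − a_i)² = 101·10² + 132·2² = 10628.
Exponent = 2·115² / 10628 = 2.48871.
Bound = exp(−2.48871) = 0.08302.

0.0830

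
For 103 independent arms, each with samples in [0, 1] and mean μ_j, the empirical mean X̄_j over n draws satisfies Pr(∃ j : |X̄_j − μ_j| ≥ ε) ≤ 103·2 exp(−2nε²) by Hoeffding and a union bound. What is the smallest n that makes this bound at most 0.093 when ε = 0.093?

Need 2·103·exp(−2nε²) ≤ 0.093, i.e. exp(−2nε²) ≤ 0.093/206.
So 2nε² ≥ ln(206/0.093) = 7.703032.
Hence n ≥ 7.703032/(2·0.093²) = 445.313.
The smallest integer n is 446.

446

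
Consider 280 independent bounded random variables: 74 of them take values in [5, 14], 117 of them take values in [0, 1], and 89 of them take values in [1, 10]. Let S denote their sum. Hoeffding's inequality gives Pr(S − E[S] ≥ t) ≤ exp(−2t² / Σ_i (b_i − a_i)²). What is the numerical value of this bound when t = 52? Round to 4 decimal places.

0.6663

Σ(b_i − a_i)² = 74·9² + 117·1² + 89·9² = 13320.
Exponent = 2·52² / 13320 = 0.40601.
Bound = exp(−0.40601) = 0.66631.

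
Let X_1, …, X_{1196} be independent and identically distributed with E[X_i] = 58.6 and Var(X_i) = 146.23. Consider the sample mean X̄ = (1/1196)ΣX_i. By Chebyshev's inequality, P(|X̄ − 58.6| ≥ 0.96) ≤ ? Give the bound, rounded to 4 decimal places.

0.1327

Var(X̄) = Var(X_i)/n = 146.23/1196 = 0.12227.
Chebyshev: P(|X̄ − 58.6| ≥ 0.96) ≤ Var(X̄)/(0.96)² = 146.23/(1196·0.96²) = 0.1327.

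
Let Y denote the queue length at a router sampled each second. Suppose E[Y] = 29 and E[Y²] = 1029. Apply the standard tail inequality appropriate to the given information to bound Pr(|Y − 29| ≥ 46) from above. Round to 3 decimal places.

The first two moments determine the variance, so Chebyshev's inequality is the sharpest standard bound available.
Var(Y) = E[Y²] − (E[Y])² = 1029 − 841 = 188.
Chebyshev's inequality: Pr(|Y − μ| ≥ t) ≤ Var(Y)/t² = 188/2116 = 0.0888.

0.089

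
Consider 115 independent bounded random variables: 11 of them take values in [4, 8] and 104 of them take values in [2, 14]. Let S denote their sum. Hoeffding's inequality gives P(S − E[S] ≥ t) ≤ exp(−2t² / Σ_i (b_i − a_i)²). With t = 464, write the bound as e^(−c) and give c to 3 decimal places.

Σ(b_i − a_i)² = 11·4² + 104·12² = 15152.
c = 2t² / 15152 = 2·464² / 15152 = 28.4182.

28.418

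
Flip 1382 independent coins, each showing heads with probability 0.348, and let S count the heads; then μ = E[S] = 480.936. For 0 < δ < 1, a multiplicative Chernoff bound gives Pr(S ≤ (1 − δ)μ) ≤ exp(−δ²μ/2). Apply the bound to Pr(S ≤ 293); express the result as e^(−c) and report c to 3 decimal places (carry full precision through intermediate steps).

Write 293 = (1 − δ)μ, so δ = 1 − 293/480.936 = 0.3907713…
Then the exponent is δ²μ/2 = (μ − 293)²/(2μ) = 36.720000.

36.720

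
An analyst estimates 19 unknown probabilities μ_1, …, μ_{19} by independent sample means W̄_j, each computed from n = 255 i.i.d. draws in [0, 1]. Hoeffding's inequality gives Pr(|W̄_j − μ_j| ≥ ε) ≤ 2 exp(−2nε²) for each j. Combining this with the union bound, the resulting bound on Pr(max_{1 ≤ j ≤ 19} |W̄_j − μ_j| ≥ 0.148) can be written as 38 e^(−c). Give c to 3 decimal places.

Union bound over the 19 events: Pr(max_{1 ≤ j ≤ 19} |W̄_j − μ_j| ≥ 0.148) ≤ 19·2·exp(−2nε²) = 38 exp(−2·255·0.148²).
So c = 2·255·0.148² = 11.1710.

11.171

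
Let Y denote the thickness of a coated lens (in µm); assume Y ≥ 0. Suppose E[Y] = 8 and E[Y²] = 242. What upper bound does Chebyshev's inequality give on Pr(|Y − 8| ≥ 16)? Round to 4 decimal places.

0.6953

Var(Y) = E[Y²] − (E[Y])² = 242 − 64 = 178.
Chebyshev's inequality: Pr(|Y − μ| ≥ t) ≤ Var(Y)/t² = 178/256 = 0.6953.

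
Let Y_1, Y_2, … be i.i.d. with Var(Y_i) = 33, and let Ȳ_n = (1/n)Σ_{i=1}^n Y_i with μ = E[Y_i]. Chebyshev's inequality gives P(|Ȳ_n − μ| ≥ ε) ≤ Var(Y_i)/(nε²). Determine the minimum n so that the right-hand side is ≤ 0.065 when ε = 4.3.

28

Require 33/(n·4.3²) ≤ 0.065, i.e. n ≥ 33/(0.065·4.3²) = 27.458.
The smallest integer n is 28.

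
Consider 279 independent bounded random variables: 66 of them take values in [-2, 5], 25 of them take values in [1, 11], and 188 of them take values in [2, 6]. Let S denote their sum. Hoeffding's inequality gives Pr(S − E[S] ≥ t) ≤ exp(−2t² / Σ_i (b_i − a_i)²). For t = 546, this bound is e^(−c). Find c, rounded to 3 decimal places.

68.203

Σ(b_i − a_i)² = 66·7² + 25·10² + 188·4² = 8742.
c = 2t² / 8742 = 2·546² / 8742 = 68.2032.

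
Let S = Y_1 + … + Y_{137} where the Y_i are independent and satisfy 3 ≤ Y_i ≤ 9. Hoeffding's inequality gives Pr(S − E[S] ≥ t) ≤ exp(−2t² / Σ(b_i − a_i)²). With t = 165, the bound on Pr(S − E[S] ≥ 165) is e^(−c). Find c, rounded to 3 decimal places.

11.040

Σ(b_i − a_i)² = 137·(6)² = 4932.
c = 2t²/4932 = 2·165²/4932 = 11.0401.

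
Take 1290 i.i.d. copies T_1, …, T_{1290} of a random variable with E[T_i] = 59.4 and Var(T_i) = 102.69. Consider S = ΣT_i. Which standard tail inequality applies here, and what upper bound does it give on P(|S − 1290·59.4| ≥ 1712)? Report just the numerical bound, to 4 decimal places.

With mean and variance of each term known, Chebyshev's inequality bounds the deviation of the sum (or sample mean).
Var(S) = n·Var(T_i) = 1290·102.69 = 132470.1.
Chebyshev: P(|S − 1290·59.4| ≥ 1712) ≤ Var(S)/1712² = 132470.1/2930944 = 0.0452.

0.0452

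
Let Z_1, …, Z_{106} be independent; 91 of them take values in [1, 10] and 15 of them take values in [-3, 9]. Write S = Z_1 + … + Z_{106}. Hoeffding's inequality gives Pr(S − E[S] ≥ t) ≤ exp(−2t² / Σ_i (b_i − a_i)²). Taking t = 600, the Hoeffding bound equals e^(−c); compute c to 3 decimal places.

Σ(b_i − a_i)² = 91·9² + 15·12² = 9531.
c = 2t² / 9531 = 2·600² / 9531 = 75.5430.

75.543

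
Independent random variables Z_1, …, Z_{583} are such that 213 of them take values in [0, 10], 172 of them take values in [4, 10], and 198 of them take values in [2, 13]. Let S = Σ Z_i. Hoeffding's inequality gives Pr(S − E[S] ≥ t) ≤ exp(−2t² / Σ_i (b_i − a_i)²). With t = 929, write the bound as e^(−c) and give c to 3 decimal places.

Σ(b_i − a_i)² = 213·10² + 172·6² + 198·11² = 51450.
c = 2t² / 51450 = 2·929² / 51450 = 33.5487.

33.549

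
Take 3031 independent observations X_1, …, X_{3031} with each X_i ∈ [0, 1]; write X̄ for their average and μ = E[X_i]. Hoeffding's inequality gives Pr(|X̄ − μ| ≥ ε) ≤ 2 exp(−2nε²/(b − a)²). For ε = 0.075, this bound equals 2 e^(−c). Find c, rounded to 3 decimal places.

34.099

c = 2nε²/(b − a)² = 2·3031·0.075² / 1² = 34.0988.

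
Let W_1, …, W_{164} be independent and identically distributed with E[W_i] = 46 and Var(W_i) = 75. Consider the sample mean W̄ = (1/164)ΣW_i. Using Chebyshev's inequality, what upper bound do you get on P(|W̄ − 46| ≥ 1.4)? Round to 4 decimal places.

Var(W̄) = Var(W_i)/n = 75/164 = 0.45732.
Chebyshev: P(|W̄ − 46| ≥ 1.4) ≤ Var(W̄)/(1.4)² = 75/(164·1.4²) = 0.2333.

0.2333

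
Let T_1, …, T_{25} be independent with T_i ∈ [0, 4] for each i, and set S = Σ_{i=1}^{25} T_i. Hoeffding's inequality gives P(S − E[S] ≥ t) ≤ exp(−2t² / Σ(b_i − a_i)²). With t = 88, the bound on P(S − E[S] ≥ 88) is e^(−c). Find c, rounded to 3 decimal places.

Σ(b_i − a_i)² = 25·(4)² = 400.
c = 2t²/400 = 2·88²/400 = 38.7200.

38.720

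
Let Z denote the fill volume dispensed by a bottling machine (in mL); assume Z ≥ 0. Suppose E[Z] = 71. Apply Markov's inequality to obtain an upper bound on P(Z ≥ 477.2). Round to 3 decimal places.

0.149

Markov's inequality: for a non-negative random variable, P(Z ≥ a) ≤ E[Z]/a.
Here E[Z] = 71 and a = 477.2, so the bound is 71/477.2 = 0.1488.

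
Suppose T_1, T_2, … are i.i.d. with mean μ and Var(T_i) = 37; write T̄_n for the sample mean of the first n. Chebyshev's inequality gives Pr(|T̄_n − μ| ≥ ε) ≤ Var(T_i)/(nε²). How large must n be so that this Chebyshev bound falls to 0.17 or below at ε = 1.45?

Require 37/(n·1.45²) ≤ 0.17, i.e. n ≥ 37/(0.17·1.45²) = 103.518.
The smallest integer n is 104.

104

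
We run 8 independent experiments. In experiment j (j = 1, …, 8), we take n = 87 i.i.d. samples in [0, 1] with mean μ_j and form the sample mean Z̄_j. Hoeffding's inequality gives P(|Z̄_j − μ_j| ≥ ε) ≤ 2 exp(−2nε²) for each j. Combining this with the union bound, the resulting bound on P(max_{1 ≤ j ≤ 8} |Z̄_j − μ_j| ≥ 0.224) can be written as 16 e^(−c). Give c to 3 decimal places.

Union bound over the 8 events: P(max_{1 ≤ j ≤ 8} |Z̄_j − μ_j| ≥ 0.224) ≤ 8·2·exp(−2nε²) = 16 exp(−2·87·0.224²).
So c = 2·87·0.224² = 8.7306.

8.731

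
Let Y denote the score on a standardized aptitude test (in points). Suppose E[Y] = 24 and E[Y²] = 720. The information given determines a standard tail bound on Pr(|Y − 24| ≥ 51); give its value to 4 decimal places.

The first two moments determine the variance, so Chebyshev's inequality is the sharpest standard bound available.
Var(Y) = E[Y²] − (E[Y])² = 720 − 576 = 144.
Chebyshev's inequality: Pr(|Y − μ| ≥ t) ≤ Var(Y)/t² = 144/2601 = 0.0554.

0.0554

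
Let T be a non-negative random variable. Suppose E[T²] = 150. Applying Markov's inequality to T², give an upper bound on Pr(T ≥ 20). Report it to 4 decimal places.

Since T ≥ 0, the event {T ≥ 20} is the same as {T² ≥ 400}.
Markov's inequality applied to T² gives Pr(T² ≥ 400) ≤ E[T²]/400 = 150/400 = 0.3750.

0.3750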